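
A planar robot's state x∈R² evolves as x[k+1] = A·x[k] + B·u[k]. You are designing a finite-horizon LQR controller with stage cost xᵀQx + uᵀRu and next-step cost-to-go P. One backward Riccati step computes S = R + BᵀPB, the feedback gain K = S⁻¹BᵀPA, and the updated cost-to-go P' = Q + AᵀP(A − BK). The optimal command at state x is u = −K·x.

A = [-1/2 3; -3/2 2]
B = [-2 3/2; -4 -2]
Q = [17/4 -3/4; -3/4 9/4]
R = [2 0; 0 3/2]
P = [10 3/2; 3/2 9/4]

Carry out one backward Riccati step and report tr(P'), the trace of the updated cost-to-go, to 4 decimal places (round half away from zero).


BᵀP = [-26.0000 -12.0000; 12.0000 -2.2500]
S = R + BᵀPB = [2 0; 0 3/2] + [100.0000 -15.0000; -15.0000 22.5000] = [102.0000 -15.0000; -15.0000 24.0000]
BᵀPA = [31.0000 -102.0000; -2.6250 31.5000]
K = S⁻¹·BᵀPA = [0.3170 -0.8887; 0.0887 0.7571]
A−BK = [0.0008 0.0870; -0.0547 -0.0405]
AᵀP(A−BK) = [0.2193 -0.4641; -0.4641 2.5081]
P' = Q + AᵀP(A−BK) = [4.4693 -1.2141; -1.2141 4.7581]
tr(P') = 9.2274

9.2274


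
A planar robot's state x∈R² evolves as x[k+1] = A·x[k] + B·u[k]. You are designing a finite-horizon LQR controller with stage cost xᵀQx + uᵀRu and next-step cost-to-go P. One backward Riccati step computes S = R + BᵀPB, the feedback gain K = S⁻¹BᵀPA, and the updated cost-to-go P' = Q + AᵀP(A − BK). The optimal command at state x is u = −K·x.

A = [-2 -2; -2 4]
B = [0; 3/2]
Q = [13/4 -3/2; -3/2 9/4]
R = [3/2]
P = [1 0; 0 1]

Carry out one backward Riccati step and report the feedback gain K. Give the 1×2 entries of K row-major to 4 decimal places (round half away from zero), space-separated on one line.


BᵀP = [0.0000 1.5000]
S = R + BᵀPB = [3/2] + [2.2500] = [3.7500]
BᵀPA = [-3.0000 6.0000]
K = S⁻¹·BᵀPA = [-0.8000 1.6000]
A−BK = [-2.0000 -2.0000; -0.8000 1.6000]
AᵀP(A−BK) = [5.6000 0.8000; 0.8000 10.4000]
P' = Q + AᵀP(A−BK) = [8.8500 -0.7000; -0.7000 12.6500]
tr(P') = 21.5000

-0.8000 1.6000


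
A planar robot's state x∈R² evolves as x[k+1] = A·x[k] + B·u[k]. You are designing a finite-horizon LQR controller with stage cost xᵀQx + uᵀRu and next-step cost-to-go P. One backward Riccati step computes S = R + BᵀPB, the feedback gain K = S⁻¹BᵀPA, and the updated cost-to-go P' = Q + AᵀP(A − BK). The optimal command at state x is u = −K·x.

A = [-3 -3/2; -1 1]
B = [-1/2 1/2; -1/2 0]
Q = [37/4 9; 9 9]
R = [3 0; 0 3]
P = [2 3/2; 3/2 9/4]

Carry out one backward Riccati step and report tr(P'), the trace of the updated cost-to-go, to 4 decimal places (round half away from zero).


37.1684

BᵀP = [-1.7500 -1.8750; 1.0000 0.7500]
S = R + BᵀPB = [3 0; 0 3] + [1.8125 -0.8750; -0.8750 0.5000] = [4.8125 -0.8750; -0.8750 3.5000]
BᵀPA = [7.1250 0.7500; -3.7500 -0.7500]
K = S⁻¹·BᵀPA = [1.3469 0.1224; -0.7347 -0.1837]
A−BK = [-1.9592 -1.3469; -0.3265 1.0612]
AᵀP(A−BK) = [16.8980 2.9388; 2.9388 2.0204]
P' = Q + AᵀP(A−BK) = [26.1480 11.9388; 11.9388 11.0204]
tr(P') = 37.1684


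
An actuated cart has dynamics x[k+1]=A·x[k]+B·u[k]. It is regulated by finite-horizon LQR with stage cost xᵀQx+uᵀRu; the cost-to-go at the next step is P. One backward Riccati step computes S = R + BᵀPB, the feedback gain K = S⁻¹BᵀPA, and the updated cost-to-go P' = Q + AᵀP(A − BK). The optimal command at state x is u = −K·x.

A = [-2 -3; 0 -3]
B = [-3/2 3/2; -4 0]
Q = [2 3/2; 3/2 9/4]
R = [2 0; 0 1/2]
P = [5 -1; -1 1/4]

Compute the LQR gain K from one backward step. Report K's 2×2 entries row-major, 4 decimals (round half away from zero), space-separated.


0.1026 0.3297 -1.2308 -1.3846

BᵀP = [-3.5000 0.5000; 7.5000 -1.5000]
S = R + BᵀPB = [2 0; 0 1/2] + [3.2500 -5.2500; -5.2500 11.2500] = [5.2500 -5.2500; -5.2500 11.7500]
BᵀPA = [7.0000 9.0000; -15.0000 -18.0000]
K = S⁻¹·BᵀPA = [0.1026 0.3297; -1.2308 -1.3846]
A−BK = [0.0000 -0.4286; 0.4103 -1.6813]
AᵀP(A−BK) = [0.8205 0.9231; 0.9231 1.3599]
P' = Q + AᵀP(A−BK) = [2.8205 2.4231; 2.4231 3.6099]
tr(P') = 6.4304


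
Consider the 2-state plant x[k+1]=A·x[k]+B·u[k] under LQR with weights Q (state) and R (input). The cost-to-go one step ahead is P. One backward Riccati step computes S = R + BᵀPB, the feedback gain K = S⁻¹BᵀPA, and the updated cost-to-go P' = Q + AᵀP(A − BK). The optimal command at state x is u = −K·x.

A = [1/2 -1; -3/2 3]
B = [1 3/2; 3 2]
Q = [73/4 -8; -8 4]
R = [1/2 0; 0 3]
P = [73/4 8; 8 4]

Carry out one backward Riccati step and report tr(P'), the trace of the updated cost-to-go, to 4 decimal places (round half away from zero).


25.7614

BᵀP = [42.2500 20.0000; 43.3750 20.0000]
S = R + BᵀPB = [1/2 0; 0 3] + [102.2500 103.3750; 103.3750 105.0625] = [102.7500 103.3750; 103.3750 108.0625]
BᵀPA = [-8.8750 17.7500; -8.3125 16.6250]
K = S⁻¹·BᵀPA = [-0.2392 0.4784; 0.1519 -0.3038]
A−BK = [0.5114 -1.0227; -1.0862 2.1724]
AᵀP(A−BK) = [0.7023 -1.4046; -1.4046 2.8091]
P' = Q + AᵀP(A−BK) = [18.9523 -9.4046; -9.4046 6.8091]
tr(P') = 25.7614


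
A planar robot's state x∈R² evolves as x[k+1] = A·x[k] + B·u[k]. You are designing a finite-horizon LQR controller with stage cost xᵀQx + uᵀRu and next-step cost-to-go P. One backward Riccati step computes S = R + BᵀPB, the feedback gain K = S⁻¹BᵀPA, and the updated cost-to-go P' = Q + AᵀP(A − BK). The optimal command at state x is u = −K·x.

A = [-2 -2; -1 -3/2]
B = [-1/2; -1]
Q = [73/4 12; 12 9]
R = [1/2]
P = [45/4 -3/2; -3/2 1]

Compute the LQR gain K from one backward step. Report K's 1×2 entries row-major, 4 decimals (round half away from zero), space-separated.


BᵀP = [-4.1250 -0.2500]
S = R + BᵀPB = [1/2] + [2.3125] = [2.8125]
BᵀPA = [8.5000 8.6250]
K = S⁻¹·BᵀPA = [3.0222 3.0667]
A−BK = [-0.4889 -0.4667; 2.0222 1.5667]
AᵀP(A−BK) = [14.3111 12.9333; 12.9333 11.8000]
P' = Q + AᵀP(A−BK) = [32.5611 24.9333; 24.9333 20.8000]
tr(P') = 53.3611

3.0222 3.0667


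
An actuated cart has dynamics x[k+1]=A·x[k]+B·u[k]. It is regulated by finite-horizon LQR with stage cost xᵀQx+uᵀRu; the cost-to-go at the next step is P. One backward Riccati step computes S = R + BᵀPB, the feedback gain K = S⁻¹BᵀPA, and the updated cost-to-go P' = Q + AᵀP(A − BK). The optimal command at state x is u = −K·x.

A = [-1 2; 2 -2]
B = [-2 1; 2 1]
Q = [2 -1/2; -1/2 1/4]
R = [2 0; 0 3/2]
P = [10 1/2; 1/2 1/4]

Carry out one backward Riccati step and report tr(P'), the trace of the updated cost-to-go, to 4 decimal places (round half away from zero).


4.5064

BᵀP = [-19.0000 -0.5000; 10.5000 0.7500]
S = R + BᵀPB = [2 0; 0 3/2] + [37.0000 -19.5000; -19.5000 11.2500] = [39.0000 -19.5000; -19.5000 12.7500]
BᵀPA = [18.0000 -37.0000; -9.0000 19.5000]
K = S⁻¹·BᵀPA = [0.4615 -0.7821; 0.0000 0.3333]
A−BK = [-0.0769 0.1026; 1.0769 -0.7692]
AᵀP(A−BK) = [0.6923 -0.9231; -0.9231 1.5641]
P' = Q + AᵀP(A−BK) = [2.6923 -1.4231; -1.4231 1.8141]
tr(P') = 4.5064


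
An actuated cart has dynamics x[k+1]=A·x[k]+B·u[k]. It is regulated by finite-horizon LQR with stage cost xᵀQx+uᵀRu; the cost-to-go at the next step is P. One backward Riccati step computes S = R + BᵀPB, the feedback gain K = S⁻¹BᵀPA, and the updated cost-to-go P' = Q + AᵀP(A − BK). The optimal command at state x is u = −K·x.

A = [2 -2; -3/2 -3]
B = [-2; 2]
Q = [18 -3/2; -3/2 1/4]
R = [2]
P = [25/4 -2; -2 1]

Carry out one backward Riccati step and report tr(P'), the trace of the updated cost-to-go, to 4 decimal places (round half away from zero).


25.1809

BᵀP = [-16.5000 6.0000]
S = R + BᵀPB = [2] + [45.0000] = [47.0000]
BᵀPA = [-42.0000 15.0000]
K = S⁻¹·BᵀPA = [-0.8936 0.3191]
A−BK = [0.2128 -1.3617; 0.2872 -3.6383]
AᵀP(A−BK) = [1.7181 -1.0957; -1.0957 5.2128]
P' = Q + AᵀP(A−BK) = [19.7181 -2.5957; -2.5957 5.4628]
tr(P') = 25.1809


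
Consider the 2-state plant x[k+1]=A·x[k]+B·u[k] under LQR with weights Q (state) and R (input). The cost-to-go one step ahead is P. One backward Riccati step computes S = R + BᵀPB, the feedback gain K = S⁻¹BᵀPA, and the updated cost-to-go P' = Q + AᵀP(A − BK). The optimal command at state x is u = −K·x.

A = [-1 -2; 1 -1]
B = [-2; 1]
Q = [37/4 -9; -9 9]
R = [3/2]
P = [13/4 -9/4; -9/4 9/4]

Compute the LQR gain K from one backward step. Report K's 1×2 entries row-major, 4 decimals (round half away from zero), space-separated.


0.6019 0.4175

BᵀP = [-8.7500 6.7500]
S = R + BᵀPB = [3/2] + [24.2500] = [25.7500]
BᵀPA = [15.5000 10.7500]
K = S⁻¹·BᵀPA = [0.6019 0.4175]
A−BK = [0.2039 -1.1650; 0.3981 -1.4175]
AᵀP(A−BK) = [0.6699 0.0291; 0.0291 1.7621]
P' = Q + AᵀP(A−BK) = [9.9199 -8.9709; -8.9709 10.7621]
tr(P') = 20.6820


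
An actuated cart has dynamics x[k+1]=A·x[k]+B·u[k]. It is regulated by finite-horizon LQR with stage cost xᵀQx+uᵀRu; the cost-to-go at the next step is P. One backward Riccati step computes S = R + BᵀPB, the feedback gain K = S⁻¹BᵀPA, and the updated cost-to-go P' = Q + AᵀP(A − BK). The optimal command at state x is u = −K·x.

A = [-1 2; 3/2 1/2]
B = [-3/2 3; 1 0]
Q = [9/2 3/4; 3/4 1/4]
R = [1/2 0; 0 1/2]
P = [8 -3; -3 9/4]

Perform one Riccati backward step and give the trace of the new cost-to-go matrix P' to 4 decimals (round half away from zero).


BᵀP = [-15.0000 6.7500; 24.0000 -9.0000]
S = R + BᵀPB = [1/2 0; 0 1/2] + [29.2500 -45.0000; -45.0000 72.0000] = [29.7500 -45.0000; -45.0000 72.5000]
BᵀPA = [25.1250 -26.6250; -37.5000 43.5000]
K = S⁻¹·BᵀPA = [1.0166 0.2062; 0.1137 0.7280]
A−BK = [0.1836 0.1254; 0.4834 0.2938]
AᵀP(A−BK) = [0.7861 0.3063; 0.3063 0.3852]
P' = Q + AᵀP(A−BK) = [5.2861 1.0563; 1.0563 0.6352]
tr(P') = 5.9213

5.9213


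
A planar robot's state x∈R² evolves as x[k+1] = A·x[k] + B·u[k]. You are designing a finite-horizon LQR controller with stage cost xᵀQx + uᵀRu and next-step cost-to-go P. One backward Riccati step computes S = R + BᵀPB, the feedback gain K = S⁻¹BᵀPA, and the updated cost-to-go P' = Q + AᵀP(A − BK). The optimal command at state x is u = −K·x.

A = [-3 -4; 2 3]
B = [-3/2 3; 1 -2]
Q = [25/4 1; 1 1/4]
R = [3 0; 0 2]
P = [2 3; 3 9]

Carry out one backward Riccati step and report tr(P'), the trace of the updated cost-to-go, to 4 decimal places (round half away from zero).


BᵀP = [0.0000 4.5000; 0.0000 -9.0000]
S = R + BᵀPB = [3 0; 0 2] + [4.5000 -9.0000; -9.0000 18.0000] = [7.5000 -9.0000; -9.0000 20.0000]
BᵀPA = [9.0000 13.5000; -18.0000 -27.0000]
K = S⁻¹·BᵀPA = [0.2609 0.3913; -0.7826 -1.1739]
A−BK = [-0.2609 0.1087; 0.1739 0.2609]
AᵀP(A−BK) = [1.5652 2.3478; 2.3478 4.0217]
P' = Q + AᵀP(A−BK) = [7.8152 3.3478; 3.3478 4.2717]
tr(P') = 12.0870

12.0870


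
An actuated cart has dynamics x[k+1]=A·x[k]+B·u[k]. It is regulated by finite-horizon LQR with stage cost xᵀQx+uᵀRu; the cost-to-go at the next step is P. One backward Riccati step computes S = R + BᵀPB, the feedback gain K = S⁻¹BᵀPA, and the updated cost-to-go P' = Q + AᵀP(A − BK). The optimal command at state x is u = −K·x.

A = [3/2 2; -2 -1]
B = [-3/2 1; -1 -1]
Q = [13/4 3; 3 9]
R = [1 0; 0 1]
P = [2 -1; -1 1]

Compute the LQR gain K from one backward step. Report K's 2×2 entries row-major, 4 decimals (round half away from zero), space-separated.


-0.1864 -0.4746 1.3390 1.1356

BᵀP = [-2.0000 0.5000; 3.0000 -2.0000]
S = R + BᵀPB = [1 0; 0 1] + [2.5000 -2.5000; -2.5000 5.0000] = [3.5000 -2.5000; -2.5000 6.0000]
BᵀPA = [-4.0000 -4.5000; 8.5000 8.0000]
K = S⁻¹·BᵀPA = [-0.1864 -0.4746; 1.3390 1.1356]
A−BK = [-0.1186 0.1525; -0.8475 -0.3390]
AᵀP(A−BK) = [2.3729 1.9492; 1.9492 1.7797]
P' = Q + AᵀP(A−BK) = [5.6229 4.9492; 4.9492 10.7797]
tr(P') = 16.4025


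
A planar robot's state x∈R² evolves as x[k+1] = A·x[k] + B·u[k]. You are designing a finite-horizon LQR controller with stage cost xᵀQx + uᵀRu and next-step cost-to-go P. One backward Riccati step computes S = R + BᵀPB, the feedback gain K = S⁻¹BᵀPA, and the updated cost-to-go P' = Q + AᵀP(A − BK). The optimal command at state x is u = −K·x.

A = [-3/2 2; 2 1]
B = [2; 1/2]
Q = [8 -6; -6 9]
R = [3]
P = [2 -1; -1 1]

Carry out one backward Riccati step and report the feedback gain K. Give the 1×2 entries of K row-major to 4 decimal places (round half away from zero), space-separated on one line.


-0.8919 0.5946

BᵀP = [3.5000 -1.5000]
S = R + BᵀPB = [3] + [6.2500] = [9.2500]
BᵀPA = [-8.2500 5.5000]
K = S⁻¹·BᵀPA = [-0.8919 0.5946]
A−BK = [0.2838 0.8108; 2.4459 0.7027]
AᵀP(A−BK) = [7.1419 -1.5946; -1.5946 1.7297]
P' = Q + AᵀP(A−BK) = [15.1419 -7.5946; -7.5946 10.7297]
tr(P') = 25.8716


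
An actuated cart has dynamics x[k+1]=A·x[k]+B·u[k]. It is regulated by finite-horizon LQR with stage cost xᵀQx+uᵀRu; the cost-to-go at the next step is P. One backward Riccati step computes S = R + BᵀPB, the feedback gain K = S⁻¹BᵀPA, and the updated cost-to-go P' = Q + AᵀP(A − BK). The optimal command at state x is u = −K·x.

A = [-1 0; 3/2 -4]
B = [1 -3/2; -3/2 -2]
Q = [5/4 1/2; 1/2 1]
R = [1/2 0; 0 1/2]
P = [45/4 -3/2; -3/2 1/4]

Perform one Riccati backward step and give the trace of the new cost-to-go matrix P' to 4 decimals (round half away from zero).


BᵀP = [13.5000 -1.8750; -13.8750 1.7500]
S = R + BᵀPB = [1/2 0; 0 1/2] + [16.3125 -16.5000; -16.5000 17.3125] = [16.8125 -16.5000; -16.5000 17.8125]
BᵀPA = [-16.3125 7.5000; 16.5000 -7.0000]
K = S⁻¹·BᵀPA = [-0.6728 0.6647; 0.3031 0.2227]
A−BK = [0.1274 -0.3306; 1.0969 -2.5576]
AᵀP(A−BK) = [0.3364 -0.3323; -0.3323 0.5740]
P' = Q + AᵀP(A−BK) = [1.5864 0.1677; 0.1677 1.5740]
tr(P') = 3.1604

3.1604


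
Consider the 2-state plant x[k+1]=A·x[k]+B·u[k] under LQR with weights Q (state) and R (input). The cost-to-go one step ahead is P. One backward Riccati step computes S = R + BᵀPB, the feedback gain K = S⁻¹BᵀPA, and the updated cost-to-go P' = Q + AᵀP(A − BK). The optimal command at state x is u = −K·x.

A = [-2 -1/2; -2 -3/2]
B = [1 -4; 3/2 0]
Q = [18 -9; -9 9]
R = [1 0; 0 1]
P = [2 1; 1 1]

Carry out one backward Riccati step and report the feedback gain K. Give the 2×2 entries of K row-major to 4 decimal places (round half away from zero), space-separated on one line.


-0.7869 -0.5443 0.3934 0.0721

BᵀP = [3.5000 2.5000; -8.0000 -4.0000]
S = R + BᵀPB = [1 0; 0 1] + [7.2500 -14.0000; -14.0000 32.0000] = [8.2500 -14.0000; -14.0000 33.0000]
BᵀPA = [-12.0000 -5.5000; 24.0000 10.0000]
K = S⁻¹·BᵀPA = [-0.7869 -0.5443; 0.3934 0.0721]
A−BK = [0.3607 0.3328; -0.8197 -0.6836]
AᵀP(A−BK) = [1.1148 0.7377; 0.7377 0.5352]
P' = Q + AᵀP(A−BK) = [19.1148 -8.2623; -8.2623 9.5352]
tr(P') = 28.6500


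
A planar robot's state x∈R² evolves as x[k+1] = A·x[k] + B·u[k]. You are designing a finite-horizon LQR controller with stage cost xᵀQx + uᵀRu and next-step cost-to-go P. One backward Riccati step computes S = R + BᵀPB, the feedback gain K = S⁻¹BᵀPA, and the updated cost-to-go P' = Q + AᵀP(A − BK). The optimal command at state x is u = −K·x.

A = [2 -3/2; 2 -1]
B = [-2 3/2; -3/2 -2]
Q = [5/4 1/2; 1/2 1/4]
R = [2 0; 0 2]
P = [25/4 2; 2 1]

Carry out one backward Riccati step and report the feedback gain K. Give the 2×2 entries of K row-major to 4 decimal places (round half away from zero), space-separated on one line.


BᵀP = [-15.5000 -5.5000; 5.3750 1.0000]
S = R + BᵀPB = [2 0; 0 2] + [39.2500 -12.2500; -12.2500 6.0625] = [41.2500 -12.2500; -12.2500 8.0625]
BᵀPA = [-42.0000 28.7500; 12.7500 -9.0625]
K = S⁻¹·BᵀPA = [-0.9996 0.6618; 0.0627 -0.1186]
A−BK = [-0.0931 0.0014; 0.6260 -0.2445]
AᵀP(A−BK) = [2.2190 -1.4444; -1.4444 0.9624]
P' = Q + AᵀP(A−BK) = [3.4690 -0.9444; -0.9444 1.2124]
tr(P') = 4.6814

-0.9996 0.6618 0.0627 -0.1186


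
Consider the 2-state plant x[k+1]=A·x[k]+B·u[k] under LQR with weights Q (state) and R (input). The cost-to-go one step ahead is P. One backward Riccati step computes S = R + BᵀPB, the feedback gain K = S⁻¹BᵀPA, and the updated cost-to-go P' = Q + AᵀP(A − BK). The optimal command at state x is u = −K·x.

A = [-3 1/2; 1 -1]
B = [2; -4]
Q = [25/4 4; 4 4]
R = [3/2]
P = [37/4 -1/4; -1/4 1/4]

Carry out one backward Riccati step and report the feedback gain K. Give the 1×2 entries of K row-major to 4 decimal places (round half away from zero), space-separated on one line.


BᵀP = [19.5000 -1.5000]
S = R + BᵀPB = [3/2] + [45.0000] = [46.5000]
BᵀPA = [-60.0000 11.2500]
K = S⁻¹·BᵀPA = [-1.2903 0.2419]
A−BK = [-0.4194 0.0161; -4.1613 -0.0323]
AᵀP(A−BK) = [7.5806 -0.4839; -0.4839 0.0907]
P' = Q + AᵀP(A−BK) = [13.8306 3.5161; 3.5161 4.0907]
tr(P') = 17.9214

-1.2903 0.2419


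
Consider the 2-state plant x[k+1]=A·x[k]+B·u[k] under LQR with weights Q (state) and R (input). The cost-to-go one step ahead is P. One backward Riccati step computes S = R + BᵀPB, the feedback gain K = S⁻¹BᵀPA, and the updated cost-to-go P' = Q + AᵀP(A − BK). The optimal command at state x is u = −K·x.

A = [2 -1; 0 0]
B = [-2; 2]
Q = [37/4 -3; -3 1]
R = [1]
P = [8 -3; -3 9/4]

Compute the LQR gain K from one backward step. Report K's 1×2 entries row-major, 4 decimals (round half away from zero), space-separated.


-0.6667 0.3333

BᵀP = [-22.0000 10.5000]
S = R + BᵀPB = [1] + [65.0000] = [66.0000]
BᵀPA = [-44.0000 22.0000]
K = S⁻¹·BᵀPA = [-0.6667 0.3333]
A−BK = [0.6667 -0.3333; 1.3333 -0.6667]
AᵀP(A−BK) = [2.6667 -1.3333; -1.3333 0.6667]
P' = Q + AᵀP(A−BK) = [11.9167 -4.3333; -4.3333 1.6667]
tr(P') = 13.5833


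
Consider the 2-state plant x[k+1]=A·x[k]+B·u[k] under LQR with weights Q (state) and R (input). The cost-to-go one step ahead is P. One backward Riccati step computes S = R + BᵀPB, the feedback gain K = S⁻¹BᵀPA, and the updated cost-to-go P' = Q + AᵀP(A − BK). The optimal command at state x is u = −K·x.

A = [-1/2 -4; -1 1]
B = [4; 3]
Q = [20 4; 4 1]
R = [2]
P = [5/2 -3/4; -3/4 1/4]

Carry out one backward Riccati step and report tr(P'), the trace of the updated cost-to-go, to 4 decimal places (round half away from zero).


25.1577

BᵀP = [7.7500 -2.2500]
S = R + BᵀPB = [2] + [24.2500] = [26.2500]
BᵀPA = [-1.6250 -33.2500]
K = S⁻¹·BᵀPA = [-0.0619 -1.2667]
A−BK = [-0.2524 1.0667; -0.8143 4.8000]
AᵀP(A−BK) = [0.0244 0.0667; 0.0667 4.1333]
P' = Q + AᵀP(A−BK) = [20.0244 4.0667; 4.0667 5.1333]
tr(P') = 25.1577


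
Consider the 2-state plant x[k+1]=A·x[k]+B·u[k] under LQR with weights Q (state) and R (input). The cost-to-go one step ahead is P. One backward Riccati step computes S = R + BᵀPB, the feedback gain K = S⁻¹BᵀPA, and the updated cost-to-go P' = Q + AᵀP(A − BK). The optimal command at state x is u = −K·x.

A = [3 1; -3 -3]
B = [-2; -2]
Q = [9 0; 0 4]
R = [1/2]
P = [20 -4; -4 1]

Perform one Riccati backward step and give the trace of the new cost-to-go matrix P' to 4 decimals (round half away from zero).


BᵀP = [-32.0000 6.0000]
S = R + BᵀPB = [1/2] + [52.0000] = [52.5000]
BᵀPA = [-114.0000 -50.0000]
K = S⁻¹·BᵀPA = [-2.1714 -0.9524]
A−BK = [-1.3429 -0.9048; -7.3429 -4.9048]
AᵀP(A−BK) = [13.4571 8.4286; 8.4286 5.3810]
P' = Q + AᵀP(A−BK) = [22.4571 8.4286; 8.4286 9.3810]
tr(P') = 31.8381

31.8381


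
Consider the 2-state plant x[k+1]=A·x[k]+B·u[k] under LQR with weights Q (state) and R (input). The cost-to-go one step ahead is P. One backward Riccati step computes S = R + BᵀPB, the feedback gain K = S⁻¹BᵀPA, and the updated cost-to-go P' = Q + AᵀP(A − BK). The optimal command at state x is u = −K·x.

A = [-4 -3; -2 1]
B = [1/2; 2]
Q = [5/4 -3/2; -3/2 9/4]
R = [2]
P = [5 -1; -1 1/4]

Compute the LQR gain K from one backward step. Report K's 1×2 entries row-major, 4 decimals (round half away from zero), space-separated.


BᵀP = [0.5000 0.0000]
S = R + BᵀPB = [2] + [0.2500] = [2.2500]
BᵀPA = [-2.0000 -1.5000]
K = S⁻¹·BᵀPA = [-0.8889 -0.6667]
A−BK = [-3.5556 -2.6667; -0.2222 2.3333]
AᵀP(A−BK) = [63.2222 56.1667; 56.1667 50.2500]
P' = Q + AᵀP(A−BK) = [64.4722 54.6667; 54.6667 52.5000]
tr(P') = 116.9722

-0.8889 -0.6667


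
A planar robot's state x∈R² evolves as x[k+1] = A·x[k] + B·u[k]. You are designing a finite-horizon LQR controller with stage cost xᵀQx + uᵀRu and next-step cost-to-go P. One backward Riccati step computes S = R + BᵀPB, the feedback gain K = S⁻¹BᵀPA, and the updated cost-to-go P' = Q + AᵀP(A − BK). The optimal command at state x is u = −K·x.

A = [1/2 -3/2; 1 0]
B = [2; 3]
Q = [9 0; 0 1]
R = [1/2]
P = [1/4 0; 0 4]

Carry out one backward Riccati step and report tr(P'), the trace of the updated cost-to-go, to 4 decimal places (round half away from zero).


10.6083

BᵀP = [0.5000 12.0000]
S = R + BᵀPB = [1/2] + [37.0000] = [37.5000]
BᵀPA = [12.2500 -0.7500]
K = S⁻¹·BᵀPA = [0.3267 -0.0200]
A−BK = [-0.1533 -1.4600; 0.0200 0.0600]
AᵀP(A−BK) = [0.0608 0.0575; 0.0575 0.5475]
P' = Q + AᵀP(A−BK) = [9.0608 0.0575; 0.0575 1.5475]
tr(P') = 10.6083


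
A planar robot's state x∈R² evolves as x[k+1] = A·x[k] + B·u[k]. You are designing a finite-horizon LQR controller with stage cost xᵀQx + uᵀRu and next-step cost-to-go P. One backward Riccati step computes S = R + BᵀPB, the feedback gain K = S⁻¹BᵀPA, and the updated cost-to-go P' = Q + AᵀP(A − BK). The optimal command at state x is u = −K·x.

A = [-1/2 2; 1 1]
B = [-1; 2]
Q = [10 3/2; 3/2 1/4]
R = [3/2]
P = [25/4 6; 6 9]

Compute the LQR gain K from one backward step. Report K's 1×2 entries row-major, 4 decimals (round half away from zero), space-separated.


BᵀP = [5.7500 12.0000]
S = R + BᵀPB = [3/2] + [18.2500] = [19.7500]
BᵀPA = [9.1250 23.5000]
K = S⁻¹·BᵀPA = [0.4620 1.1899]
A−BK = [-0.0380 3.1899; 0.0759 -1.3797]
AᵀP(A−BK) = [0.3465 0.8924; 0.8924 30.0380]
P' = Q + AᵀP(A−BK) = [10.3465 2.3924; 2.3924 30.2880]
tr(P') = 40.6345

0.4620 1.1899


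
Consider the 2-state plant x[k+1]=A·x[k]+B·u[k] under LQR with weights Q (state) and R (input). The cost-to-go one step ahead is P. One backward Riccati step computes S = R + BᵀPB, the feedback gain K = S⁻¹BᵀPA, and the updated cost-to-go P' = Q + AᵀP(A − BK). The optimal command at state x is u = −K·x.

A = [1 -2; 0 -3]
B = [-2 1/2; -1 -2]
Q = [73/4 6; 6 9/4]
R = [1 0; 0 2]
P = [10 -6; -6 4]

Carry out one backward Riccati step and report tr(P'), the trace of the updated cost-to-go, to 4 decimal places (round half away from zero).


BᵀP = [-14.0000 8.0000; 17.0000 -11.0000]
S = R + BᵀPB = [1 0; 0 2] + [20.0000 -23.0000; -23.0000 30.5000] = [21.0000 -23.0000; -23.0000 32.5000]
BᵀPA = [-14.0000 4.0000; 17.0000 -1.0000]
K = S⁻¹·BᵀPA = [-0.4169 0.6971; 0.2280 0.4625]
A−BK = [0.0521 -0.8371; 0.0391 -1.3779]
AᵀP(A−BK) = [0.2866 -0.1042; -0.1042 1.6743]
P' = Q + AᵀP(A−BK) = [18.5366 5.8958; 5.8958 3.9243]
tr(P') = 22.4609

22.4609


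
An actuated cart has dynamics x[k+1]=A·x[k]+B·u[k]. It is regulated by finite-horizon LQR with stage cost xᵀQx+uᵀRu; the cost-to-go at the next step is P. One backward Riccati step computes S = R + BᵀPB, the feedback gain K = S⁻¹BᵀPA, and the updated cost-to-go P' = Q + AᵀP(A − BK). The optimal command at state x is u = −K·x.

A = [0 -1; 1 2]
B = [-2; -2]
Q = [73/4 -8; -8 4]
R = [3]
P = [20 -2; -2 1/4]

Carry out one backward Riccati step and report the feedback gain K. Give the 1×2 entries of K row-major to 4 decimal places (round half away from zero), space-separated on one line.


0.0515 0.6324

BᵀP = [-36.0000 3.5000]
S = R + BᵀPB = [3] + [65.0000] = [68.0000]
BᵀPA = [3.5000 43.0000]
K = S⁻¹·BᵀPA = [0.0515 0.6324]
A−BK = [0.1029 0.2647; 1.1029 3.2647]
AᵀP(A−BK) = [0.0699 0.2868; 0.2868 1.8088]
P' = Q + AᵀP(A−BK) = [18.3199 -7.7132; -7.7132 5.8088]
tr(P') = 24.1287


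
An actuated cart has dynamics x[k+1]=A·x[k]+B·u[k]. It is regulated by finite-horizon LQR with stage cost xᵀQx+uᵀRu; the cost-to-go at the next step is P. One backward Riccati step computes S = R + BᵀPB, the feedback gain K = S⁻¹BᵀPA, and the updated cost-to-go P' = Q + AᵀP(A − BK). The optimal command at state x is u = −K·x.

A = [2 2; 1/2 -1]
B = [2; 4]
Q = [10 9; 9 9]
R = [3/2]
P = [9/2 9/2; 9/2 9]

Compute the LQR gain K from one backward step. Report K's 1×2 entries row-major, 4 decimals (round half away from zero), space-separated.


BᵀP = [27.0000 45.0000]
S = R + BᵀPB = [3/2] + [234.0000] = [235.5000]
BᵀPA = [76.5000 9.0000]
K = S⁻¹·BᵀPA = [0.3248 0.0382]
A−BK = [1.3503 1.9236; -0.7994 -1.1529]
AᵀP(A−BK) = [4.3997 6.0764; 6.0764 8.6561]
P' = Q + AᵀP(A−BK) = [14.3997 15.0764; 15.0764 17.6561]
tr(P') = 32.0557

0.3248 0.0382


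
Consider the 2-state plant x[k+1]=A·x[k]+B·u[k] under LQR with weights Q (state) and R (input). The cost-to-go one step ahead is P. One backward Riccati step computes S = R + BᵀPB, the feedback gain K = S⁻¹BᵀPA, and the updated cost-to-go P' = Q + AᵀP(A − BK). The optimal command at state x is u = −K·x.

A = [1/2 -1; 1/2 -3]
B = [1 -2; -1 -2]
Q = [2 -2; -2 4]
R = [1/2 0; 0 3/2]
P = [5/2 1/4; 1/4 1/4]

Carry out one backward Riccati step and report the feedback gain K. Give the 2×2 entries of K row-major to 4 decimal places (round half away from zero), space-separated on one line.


0.0860 0.2866 -0.1975 0.6752

BᵀP = [2.2500 0.0000; -5.5000 -1.0000]
S = R + BᵀPB = [1/2 0; 0 3/2] + [2.2500 -4.5000; -4.5000 13.0000] = [2.7500 -4.5000; -4.5000 14.5000]
BᵀPA = [1.1250 -2.2500; -3.2500 8.5000]
K = S⁻¹·BᵀPA = [0.0860 0.2866; -0.1975 0.6752]
A−BK = [0.0191 0.0637; 0.1911 -1.3631]
AᵀP(A−BK) = [0.0740 -0.2532; -0.2532 1.1561]
P' = Q + AᵀP(A−BK) = [2.0740 -2.2532; -2.2532 5.1561]
tr(P') = 7.2301


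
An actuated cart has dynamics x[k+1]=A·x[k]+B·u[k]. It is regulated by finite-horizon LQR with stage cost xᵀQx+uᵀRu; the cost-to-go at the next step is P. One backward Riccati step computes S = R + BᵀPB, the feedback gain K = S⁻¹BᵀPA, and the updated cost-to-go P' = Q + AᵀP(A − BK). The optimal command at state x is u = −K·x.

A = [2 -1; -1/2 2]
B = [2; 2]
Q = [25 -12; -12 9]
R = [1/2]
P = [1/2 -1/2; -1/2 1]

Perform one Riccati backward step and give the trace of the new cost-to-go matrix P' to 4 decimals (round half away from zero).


42.0500

BᵀP = [0.0000 1.0000]
S = R + BᵀPB = [1/2] + [2.0000] = [2.5000]
BᵀPA = [-0.5000 2.0000]
K = S⁻¹·BᵀPA = [-0.2000 0.8000]
A−BK = [2.4000 -2.6000; -0.1000 0.4000]
AᵀP(A−BK) = [3.1500 -3.8500; -3.8500 4.9000]
P' = Q + AᵀP(A−BK) = [28.1500 -15.8500; -15.8500 13.9000]
tr(P') = 42.0500


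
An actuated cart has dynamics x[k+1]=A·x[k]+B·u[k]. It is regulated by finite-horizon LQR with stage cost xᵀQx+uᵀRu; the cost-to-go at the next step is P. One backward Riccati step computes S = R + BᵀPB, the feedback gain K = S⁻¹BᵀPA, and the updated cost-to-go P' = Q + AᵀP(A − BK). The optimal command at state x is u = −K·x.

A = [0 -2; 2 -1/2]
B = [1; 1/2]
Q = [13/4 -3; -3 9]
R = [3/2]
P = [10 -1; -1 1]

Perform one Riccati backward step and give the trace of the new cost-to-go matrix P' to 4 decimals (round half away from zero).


21.7035

BᵀP = [9.5000 -0.5000]
S = R + BᵀPB = [3/2] + [9.2500] = [10.7500]
BᵀPA = [-1.0000 -18.7500]
K = S⁻¹·BᵀPA = [-0.0930 -1.7442]
A−BK = [0.0930 -0.2558; 2.0465 0.3721]
AᵀP(A−BK) = [3.9070 1.2558; 1.2558 5.5465]
P' = Q + AᵀP(A−BK) = [7.1570 -1.7442; -1.7442 14.5465]
tr(P') = 21.7035


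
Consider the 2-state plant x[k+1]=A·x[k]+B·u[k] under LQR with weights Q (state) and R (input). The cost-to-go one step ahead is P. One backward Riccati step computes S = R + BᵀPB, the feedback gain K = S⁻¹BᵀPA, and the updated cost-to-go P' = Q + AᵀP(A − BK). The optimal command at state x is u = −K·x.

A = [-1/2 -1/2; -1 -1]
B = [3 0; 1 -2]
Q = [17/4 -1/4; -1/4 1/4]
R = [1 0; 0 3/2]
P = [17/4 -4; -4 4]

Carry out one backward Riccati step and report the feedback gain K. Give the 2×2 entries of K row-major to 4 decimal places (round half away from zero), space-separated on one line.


BᵀP = [8.7500 -8.0000; 8.0000 -8.0000]
S = R + BᵀPB = [1 0; 0 3/2] + [18.2500 16.0000; 16.0000 16.0000] = [19.2500 16.0000; 16.0000 17.5000]
BᵀPA = [3.6250 3.6250; 4.0000 4.0000]
K = S⁻¹·BᵀPA = [-0.0070 -0.0070; 0.2349 0.2349]
A−BK = [-0.4791 -0.4791; -0.5232 -0.5232]
AᵀP(A−BK) = [0.1480 0.1480; 0.1480 0.1480]
P' = Q + AᵀP(A−BK) = [4.3980 -0.1020; -0.1020 0.3980]
tr(P') = 4.7960

-0.0070 -0.0070 0.2349 0.2349


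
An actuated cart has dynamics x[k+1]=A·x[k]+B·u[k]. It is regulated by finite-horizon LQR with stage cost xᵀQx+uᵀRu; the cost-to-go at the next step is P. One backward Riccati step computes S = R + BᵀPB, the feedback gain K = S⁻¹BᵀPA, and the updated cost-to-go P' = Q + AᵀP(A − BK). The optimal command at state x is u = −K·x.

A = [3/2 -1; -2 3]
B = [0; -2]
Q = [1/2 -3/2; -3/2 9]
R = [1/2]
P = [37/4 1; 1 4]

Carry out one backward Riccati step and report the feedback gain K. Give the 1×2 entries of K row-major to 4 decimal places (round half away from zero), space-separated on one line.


BᵀP = [-2.0000 -8.0000]
S = R + BᵀPB = [1/2] + [16.0000] = [16.5000]
BᵀPA = [13.0000 -22.0000]
K = S⁻¹·BᵀPA = [0.7879 -1.3333]
A−BK = [1.5000 -1.0000; -0.4242 0.3333]
AᵀP(A−BK) = [20.5701 -14.0417; -14.0417 9.9167]
P' = Q + AᵀP(A−BK) = [21.0701 -15.5417; -15.5417 18.9167]
tr(P') = 39.9867

0.7879 -1.3333


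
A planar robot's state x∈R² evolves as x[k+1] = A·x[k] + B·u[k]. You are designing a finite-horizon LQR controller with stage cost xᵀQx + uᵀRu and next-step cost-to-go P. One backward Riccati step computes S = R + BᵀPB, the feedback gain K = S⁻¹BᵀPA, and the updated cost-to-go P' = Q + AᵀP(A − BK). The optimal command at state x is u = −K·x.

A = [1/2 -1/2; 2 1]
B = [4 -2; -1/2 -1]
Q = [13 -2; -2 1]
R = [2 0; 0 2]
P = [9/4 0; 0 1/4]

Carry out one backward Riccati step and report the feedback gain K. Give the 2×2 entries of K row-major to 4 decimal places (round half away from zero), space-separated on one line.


BᵀP = [9.0000 -0.1250; -4.5000 -0.2500]
S = R + BᵀPB = [2 0; 0 2] + [36.0625 -17.8750; -17.8750 9.2500] = [38.0625 -17.8750; -17.8750 11.2500]
BᵀPA = [4.2500 -4.6250; -2.7500 2.0000]
K = S⁻¹·BᵀPA = [-0.0124 -0.1498; -0.2641 -0.0602]
A−BK = [0.0213 -0.0213; 1.7297 0.8649]
AᵀP(A−BK) = [0.8888 0.4085; 0.4085 0.2402]
P' = Q + AᵀP(A−BK) = [13.8888 -1.5915; -1.5915 1.2402]
tr(P') = 15.1290

-0.0124 -0.1498 -0.2641 -0.0602


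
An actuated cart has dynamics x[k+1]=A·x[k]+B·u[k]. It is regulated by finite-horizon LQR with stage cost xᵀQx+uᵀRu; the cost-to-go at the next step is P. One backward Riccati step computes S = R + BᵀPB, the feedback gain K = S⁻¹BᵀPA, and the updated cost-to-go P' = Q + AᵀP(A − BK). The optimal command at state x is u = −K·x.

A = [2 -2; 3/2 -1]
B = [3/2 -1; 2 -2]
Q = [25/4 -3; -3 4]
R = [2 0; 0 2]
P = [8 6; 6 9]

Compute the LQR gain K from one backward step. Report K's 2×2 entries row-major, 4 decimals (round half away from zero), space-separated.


BᵀP = [24.0000 27.0000; -20.0000 -24.0000]
S = R + BᵀPB = [2 0; 0 2] + [90.0000 -78.0000; -78.0000 68.0000] = [92.0000 -78.0000; -78.0000 70.0000]
BᵀPA = [88.5000 -75.0000; -76.0000 64.0000]
K = S⁻¹·BᵀPA = [0.7500 -0.7247; -0.2500 0.1067]
A−BK = [0.6250 -0.8062; -0.5000 0.6629]
AᵀP(A−BK) = [2.8750 -3.2500; -3.2500 3.8146]
P' = Q + AᵀP(A−BK) = [9.1250 -6.2500; -6.2500 7.8146]
tr(P') = 16.9396

0.7500 -0.7247 -0.2500 0.1067


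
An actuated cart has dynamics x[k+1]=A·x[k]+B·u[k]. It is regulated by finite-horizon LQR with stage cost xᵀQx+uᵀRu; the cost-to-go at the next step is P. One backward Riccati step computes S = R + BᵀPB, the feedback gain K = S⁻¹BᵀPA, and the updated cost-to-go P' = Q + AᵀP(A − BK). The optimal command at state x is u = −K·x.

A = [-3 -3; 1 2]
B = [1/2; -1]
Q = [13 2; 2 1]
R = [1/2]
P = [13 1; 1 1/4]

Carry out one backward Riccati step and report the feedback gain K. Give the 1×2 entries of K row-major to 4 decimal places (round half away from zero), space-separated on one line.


BᵀP = [5.5000 0.2500]
S = R + BᵀPB = [1/2] + [2.5000] = [3.0000]
BᵀPA = [-16.2500 -16.0000]
K = S⁻¹·BᵀPA = [-5.4167 -5.3333]
A−BK = [-0.2917 -0.3333; -4.4167 -3.3333]
AᵀP(A−BK) = [23.2292 21.8333; 21.8333 20.6667]
P' = Q + AᵀP(A−BK) = [36.2292 23.8333; 23.8333 21.6667]
tr(P') = 57.8958

-5.4167 -5.3333


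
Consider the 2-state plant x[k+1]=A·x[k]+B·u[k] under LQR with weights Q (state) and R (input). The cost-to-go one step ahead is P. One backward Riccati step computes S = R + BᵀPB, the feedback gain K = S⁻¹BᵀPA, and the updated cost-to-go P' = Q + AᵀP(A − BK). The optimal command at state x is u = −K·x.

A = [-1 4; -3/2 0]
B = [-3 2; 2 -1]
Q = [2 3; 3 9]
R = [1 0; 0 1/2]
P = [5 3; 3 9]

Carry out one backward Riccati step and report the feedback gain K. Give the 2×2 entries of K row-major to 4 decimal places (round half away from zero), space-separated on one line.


-1.9243 1.6579 -3.1118 4.1579

BᵀP = [-9.0000 9.0000; 7.0000 -3.0000]
S = R + BᵀPB = [1 0; 0 1/2] + [45.0000 -27.0000; -27.0000 17.0000] = [46.0000 -27.0000; -27.0000 17.5000]
BᵀPA = [-4.5000 -36.0000; -2.5000 28.0000]
K = S⁻¹·BᵀPA = [-1.9243 1.6579; -3.1118 4.1579]
A−BK = [-0.5493 0.6579; -0.7632 0.8421]
AᵀP(A−BK) = [17.8109 -20.1447; -20.1447 23.2632]
P' = Q + AᵀP(A−BK) = [19.8109 -17.1447; -17.1447 32.2632]
tr(P') = 52.0740


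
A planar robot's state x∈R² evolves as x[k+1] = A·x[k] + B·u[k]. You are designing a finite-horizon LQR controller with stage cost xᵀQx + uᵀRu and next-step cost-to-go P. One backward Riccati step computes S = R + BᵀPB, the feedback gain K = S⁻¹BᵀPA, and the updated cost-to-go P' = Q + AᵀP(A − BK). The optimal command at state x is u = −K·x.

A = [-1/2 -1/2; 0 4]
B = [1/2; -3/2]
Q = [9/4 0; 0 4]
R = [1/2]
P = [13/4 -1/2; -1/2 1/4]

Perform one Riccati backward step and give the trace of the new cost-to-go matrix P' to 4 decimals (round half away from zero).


BᵀP = [2.3750 -0.6250]
S = R + BᵀPB = [1/2] + [2.1250] = [2.6250]
BᵀPA = [-1.1875 -3.6875]
K = S⁻¹·BᵀPA = [-0.4524 -1.4048]
A−BK = [-0.2738 0.2024; -0.6786 1.8929]
AᵀP(A−BK) = [0.2753 0.1443; 0.1443 1.6324]
P' = Q + AᵀP(A−BK) = [2.5253 0.1443; 0.1443 5.6324]
tr(P') = 8.1577

8.1577


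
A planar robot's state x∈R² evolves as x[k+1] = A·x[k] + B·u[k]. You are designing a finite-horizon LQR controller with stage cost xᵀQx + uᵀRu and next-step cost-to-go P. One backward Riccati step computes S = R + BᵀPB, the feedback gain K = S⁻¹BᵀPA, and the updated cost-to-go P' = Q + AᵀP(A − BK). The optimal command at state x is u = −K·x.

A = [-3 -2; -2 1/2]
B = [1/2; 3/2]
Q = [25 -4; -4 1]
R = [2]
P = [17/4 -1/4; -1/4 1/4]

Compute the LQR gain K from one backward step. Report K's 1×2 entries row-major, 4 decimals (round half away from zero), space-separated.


-1.7692 -1.0385

BᵀP = [1.7500 0.2500]
S = R + BᵀPB = [2] + [1.2500] = [3.2500]
BᵀPA = [-5.7500 -3.3750]
K = S⁻¹·BᵀPA = [-1.7692 -1.0385]
A−BK = [-2.1154 -1.4808; 0.6538 2.0577]
AᵀP(A−BK) = [26.0769 18.6538; 18.6538 14.0577]
P' = Q + AᵀP(A−BK) = [51.0769 14.6538; 14.6538 15.0577]
tr(P') = 66.1346


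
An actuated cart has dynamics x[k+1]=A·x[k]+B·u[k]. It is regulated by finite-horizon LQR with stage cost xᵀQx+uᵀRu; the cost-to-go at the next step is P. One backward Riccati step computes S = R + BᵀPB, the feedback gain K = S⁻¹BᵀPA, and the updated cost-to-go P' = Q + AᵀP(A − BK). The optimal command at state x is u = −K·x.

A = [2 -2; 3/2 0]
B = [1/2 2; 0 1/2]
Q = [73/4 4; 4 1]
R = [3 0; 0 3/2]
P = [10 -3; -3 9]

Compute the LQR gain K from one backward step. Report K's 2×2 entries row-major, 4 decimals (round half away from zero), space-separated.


BᵀP = [5.0000 -1.5000; 18.5000 -1.5000]
S = R + BᵀPB = [3 0; 0 3/2] + [2.5000 9.2500; 9.2500 36.2500] = [5.5000 9.2500; 9.2500 37.7500]
BᵀPA = [7.7500 -10.0000; 34.7500 -37.0000]
K = S⁻¹·BᵀPA = [-0.2366 -0.2888; 0.9785 -0.9094]
A−BK = [0.1613 -0.0369; 1.0108 0.4547]
AᵀP(A−BK) = [10.0806 2.8387; 2.8387 3.4654]
P' = Q + AᵀP(A−BK) = [28.3306 6.8387; 6.8387 4.4654]
tr(P') = 32.7961

-0.2366 -0.2888 0.9785 -0.9094


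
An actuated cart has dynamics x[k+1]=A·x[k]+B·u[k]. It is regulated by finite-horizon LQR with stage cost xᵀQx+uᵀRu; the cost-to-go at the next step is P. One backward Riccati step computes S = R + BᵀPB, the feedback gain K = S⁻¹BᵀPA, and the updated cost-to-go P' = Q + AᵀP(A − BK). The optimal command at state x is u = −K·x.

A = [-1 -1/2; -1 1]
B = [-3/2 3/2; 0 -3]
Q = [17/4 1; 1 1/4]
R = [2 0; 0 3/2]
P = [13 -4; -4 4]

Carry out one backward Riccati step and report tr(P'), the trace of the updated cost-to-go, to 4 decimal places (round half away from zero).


6.3007

BᵀP = [-19.5000 6.0000; 31.5000 -18.0000]
S = R + BᵀPB = [2 0; 0 3/2] + [29.2500 -47.2500; -47.2500 101.2500] = [31.2500 -47.2500; -47.2500 102.7500]
BᵀPA = [13.5000 15.7500; -13.5000 -33.7500]
K = S⁻¹·BᵀPA = [0.7658 0.0241; 0.2208 -0.3174]
A−BK = [-0.1824 0.0123; -0.3377 0.0479]
AᵀP(A−BK) = [1.6420 -0.1104; -0.1104 0.1587]
P' = Q + AᵀP(A−BK) = [5.8920 0.8896; 0.8896 0.4087]
tr(P') = 6.3007


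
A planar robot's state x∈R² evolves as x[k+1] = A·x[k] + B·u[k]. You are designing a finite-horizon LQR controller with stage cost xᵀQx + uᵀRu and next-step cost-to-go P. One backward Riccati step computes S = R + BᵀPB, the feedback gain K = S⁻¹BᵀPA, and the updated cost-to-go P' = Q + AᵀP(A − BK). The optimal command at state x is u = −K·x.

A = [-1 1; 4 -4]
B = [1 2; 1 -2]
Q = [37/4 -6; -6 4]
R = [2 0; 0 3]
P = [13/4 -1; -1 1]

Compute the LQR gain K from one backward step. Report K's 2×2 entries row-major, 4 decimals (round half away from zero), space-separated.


0.4785 -0.4785 -0.9519 0.9519

BᵀP = [2.2500 0.0000; 8.5000 -4.0000]
S = R + BᵀPB = [2 0; 0 3] + [2.2500 4.5000; 4.5000 25.0000] = [4.2500 4.5000; 4.5000 28.0000]
BᵀPA = [-2.2500 2.2500; -24.5000 24.5000]
K = S⁻¹·BᵀPA = [0.4785 -0.4785; -0.9519 0.9519]
A−BK = [0.4253 -0.4253; 1.6177 -1.6177]
AᵀP(A−BK) = [5.0051 -5.0051; -5.0051 5.0051]
P' = Q + AᵀP(A−BK) = [14.2551 -11.0051; -11.0051 9.0051]
tr(P') = 23.2601


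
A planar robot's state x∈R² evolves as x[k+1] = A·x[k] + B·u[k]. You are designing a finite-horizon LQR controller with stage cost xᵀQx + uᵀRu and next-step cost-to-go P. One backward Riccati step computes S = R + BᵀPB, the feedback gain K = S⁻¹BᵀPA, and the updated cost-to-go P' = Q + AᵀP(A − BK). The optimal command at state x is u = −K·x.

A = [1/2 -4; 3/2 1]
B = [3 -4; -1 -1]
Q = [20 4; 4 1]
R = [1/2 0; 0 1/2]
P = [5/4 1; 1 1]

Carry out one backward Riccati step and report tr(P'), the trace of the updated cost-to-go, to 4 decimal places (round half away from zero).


BᵀP = [2.7500 2.0000; -6.0000 -5.0000]
S = R + BᵀPB = [1/2 0; 0 1/2] + [6.2500 -13.0000; -13.0000 29.0000] = [6.7500 -13.0000; -13.0000 29.5000]
BᵀPA = [4.3750 -9.0000; -10.5000 19.0000]
K = S⁻¹·BᵀPA = [-0.2469 -0.6141; -0.4647 0.3734]
A−BK = [-0.6183 -0.6639; 0.7884 0.7593]
AᵀP(A−BK) = [0.2630 0.1079; 0.1079 0.3776]
P' = Q + AᵀP(A−BK) = [20.2630 4.1079; 4.1079 1.3776]
tr(P') = 21.6406

21.6406


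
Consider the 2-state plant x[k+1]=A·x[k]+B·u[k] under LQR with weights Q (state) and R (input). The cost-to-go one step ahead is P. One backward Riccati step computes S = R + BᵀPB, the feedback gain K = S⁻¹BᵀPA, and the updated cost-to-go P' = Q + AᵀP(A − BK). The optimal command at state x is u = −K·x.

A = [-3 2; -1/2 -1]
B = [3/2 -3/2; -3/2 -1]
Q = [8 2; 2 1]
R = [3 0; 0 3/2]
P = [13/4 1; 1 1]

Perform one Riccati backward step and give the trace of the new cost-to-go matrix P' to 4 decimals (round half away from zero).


14.2622

BᵀP = [3.3750 0.0000; -5.8750 -2.5000]
S = R + BᵀPB = [3 0; 0 3/2] + [5.0625 -5.0625; -5.0625 11.3125] = [8.0625 -5.0625; -5.0625 12.8125]
BᵀPA = [-10.1250 6.7500; 18.8750 -9.2500]
K = S⁻¹·BᵀPA = [-0.4400 0.5106; 1.2993 -0.5202]
A−BK = [-0.3911 0.4538; 0.1394 -0.7544]
AᵀP(A−BK) = [3.5205 -2.0115; -2.0115 1.7417]
P' = Q + AᵀP(A−BK) = [11.5205 -0.0115; -0.0115 2.7417]
tr(P') = 14.2622
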